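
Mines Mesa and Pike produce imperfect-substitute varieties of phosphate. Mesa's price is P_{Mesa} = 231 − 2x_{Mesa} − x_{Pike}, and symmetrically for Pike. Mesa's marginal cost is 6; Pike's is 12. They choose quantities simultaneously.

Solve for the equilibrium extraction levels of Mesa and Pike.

Mine Mesa's profit: π = x_{Mesa}(231 − 2x_{Mesa} − x_{Pike}) − 6x_{Mesa}.
∂π/∂x_{Mesa} = 225 − 4x_{Mesa} − x_{Pike} = 0 ⇒ x_{Mesa} = 56.25 − 0.25x_{Pike}.
Similarly x_{Pike} = 54.75 − 0.25x_{Mesa}.
Plugging x_{Pike} into Mesa's best response: x_{Mesa} = 56.25 − 0.25(54.75 − 0.25x_{Mesa}) ⇒ 0.9375x_{Mesa} = 42.5625, so x_{Mesa} = 45.4.
Then x_{Pike} = 54.75 − 0.25·45.4 = 43.4.

45.4, 43.4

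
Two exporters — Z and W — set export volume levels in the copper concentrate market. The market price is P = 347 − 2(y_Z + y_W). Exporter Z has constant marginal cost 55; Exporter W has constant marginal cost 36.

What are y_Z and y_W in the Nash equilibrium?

45.5, 55

Exporter Z's profit: π = y_Z(347 − 2(y_Z + y_W)) − 55y_Z.
∂π/∂y_Z = 292 − 4y_Z − 2y_W = 0, so y_Z = 73 − 0.5y_W.
By the same steps for W: y_W = 77.75 − 0.5y_Z.
Plugging y_W into Z's best response: y_Z = 73 − 0.5(77.75 − 0.5y_Z) ⇒ 0.75y_Z = 34.125, so y_Z = 45.5.
Then y_W = 77.75 − 0.5·45.5 = 55.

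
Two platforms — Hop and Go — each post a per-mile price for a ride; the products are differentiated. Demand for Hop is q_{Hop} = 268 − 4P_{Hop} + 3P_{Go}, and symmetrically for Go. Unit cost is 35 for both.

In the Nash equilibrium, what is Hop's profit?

8686.24

Hop's profit: π = (P_{Hop} − 35)(268 − 4P_{Hop} + 3P_{Go}).
∂π/∂P_{Hop} = 408 − 8P_{Hop} + 3P_{Go} = 0 ⇒ P_{Hop} = 51 + 0.375P_{Go}.
By symmetry P_{Go} = P_{Hop}; substituting into the reaction function, 0.625P_{Hop} = 51 and P_{Hop} = 81.6.
q_{Hop} = 268 − 4·81.6 + 3·81.6 = 186.4.
Profit = (81.6 − 35)·186.4 = 8686.24.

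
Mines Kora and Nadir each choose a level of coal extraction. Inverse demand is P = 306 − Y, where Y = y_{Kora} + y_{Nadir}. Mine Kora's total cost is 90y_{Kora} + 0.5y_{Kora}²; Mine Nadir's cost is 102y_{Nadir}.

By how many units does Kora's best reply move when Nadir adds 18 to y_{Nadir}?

-6

Mine Kora's profit: π = y_{Kora}(306 − (y_{Kora} + y_{Nadir})) − 90y_{Kora} − 0.5y_{Kora}².
∂π/∂y_{Kora} = 216 − 3y_{Kora} − y_{Nadir} = 0, so y_{Kora} = 72 − (1/3)y_{Nadir}.
The reaction-function slope is −1/3, so an 18-unit rise in y_{Nadir} moves y_{Kora} by −1/3 × 18 = −6. Kora's best response falls — the actions are strategic substitutes.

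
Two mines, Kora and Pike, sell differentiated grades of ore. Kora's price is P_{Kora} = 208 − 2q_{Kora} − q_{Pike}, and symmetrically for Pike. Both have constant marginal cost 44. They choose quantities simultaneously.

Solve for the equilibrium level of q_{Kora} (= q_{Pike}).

Mine Kora's profit: π = q_{Kora}(208 − 2q_{Kora} − q_{Pike}) − 44q_{Kora}.
∂π/∂q_{Kora} = 164 − 4q_{Kora} − q_{Pike} = 0 ⇒ q_{Kora} = 41 − 0.25q_{Pike}.
The game is symmetric, so in equilibrium q_{Pike} = q_{Kora}: the reaction function gives 1.25q_{Kora} = 41, hence q_{Kora} = 32.8.

32.8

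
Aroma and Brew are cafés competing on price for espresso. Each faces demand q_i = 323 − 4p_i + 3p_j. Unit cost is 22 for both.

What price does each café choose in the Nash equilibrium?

Aroma's profit: π = (p_{Aroma} − 22)(323 − 4p_{Aroma} + 3p_{Brew}).
∂π/∂p_{Aroma} = 411 − 8p_{Aroma} + 3p_{Brew} = 0 ⇒ p_{Aroma} = 51.375 + 0.375p_{Brew}.
Setting p_{Aroma} = p_{Brew} in the reaction function: p_{Aroma} = 51.375 + 0.375p_{Aroma}, so p_{Aroma} = 51.375 / 0.625 = 82.2.

82.2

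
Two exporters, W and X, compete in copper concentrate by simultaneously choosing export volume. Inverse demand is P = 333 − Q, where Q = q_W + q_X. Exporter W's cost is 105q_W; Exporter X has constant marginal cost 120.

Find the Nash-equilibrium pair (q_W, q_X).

Exporter W's profit: π = q_W(333 − (q_W + q_X)) − 105q_W.
∂π/∂q_W = 228 − 2q_W − q_X = 0, so q_W = 114 − 0.5q_X.
By the same steps for X: q_X = 106.5 − 0.5q_W.
Plugging q_X into W's best response: q_W = 114 − 0.5(106.5 − 0.5q_W) ⇒ 0.75q_W = 60.75, so q_W = 81.
Then q_X = 106.5 − 0.5·81 = 66.

81, 66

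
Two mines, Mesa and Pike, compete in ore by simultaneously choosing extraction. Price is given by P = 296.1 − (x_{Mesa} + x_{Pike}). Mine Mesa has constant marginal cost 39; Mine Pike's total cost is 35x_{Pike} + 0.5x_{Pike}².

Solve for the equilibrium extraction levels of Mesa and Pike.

Mine Mesa's profit: π = x_{Mesa}(296.1 − (x_{Mesa} + x_{Pike})) − 39x_{Mesa}.
∂π/∂x_{Mesa} = 257.1 − 2x_{Mesa} − x_{Pike} = 0, so x_{Mesa} = 128.55 − 0.5x_{Pike}.
For Pike: ∂π/∂x_{Pike} = 261.1 − 3x_{Pike} − x_{Mesa} = 0 ⇒ x_{Pike} = 2611/30 − (1/3)x_{Mesa}.
Solving the two reaction functions simultaneously: (1 − (−0.5)(−1/3))x_{Mesa} = 128.55 − 0.5·(2611/30), so (5/6)x_{Mesa} = 2551/30 and x_{Mesa} = 102.04.
Then x_{Pike} = 2611/30 − (1/3)·102.04 = 53.02.

102.04, 53.02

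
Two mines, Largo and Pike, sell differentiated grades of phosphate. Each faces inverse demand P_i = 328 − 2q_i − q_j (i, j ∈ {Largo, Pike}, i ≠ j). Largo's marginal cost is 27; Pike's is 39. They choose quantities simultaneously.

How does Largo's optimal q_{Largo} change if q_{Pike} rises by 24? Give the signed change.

Mine Largo's profit: π = q_{Largo}(328 − 2q_{Largo} − q_{Pike}) − 27q_{Largo}.
∂π/∂q_{Largo} = 301 − 4q_{Largo} − q_{Pike} = 0 ⇒ q_{Largo} = 75.25 − 0.25q_{Pike}.
The reaction-function slope is −0.25, so a 24-unit rise in q_{Pike} moves q_{Largo} by −0.25 × 24 = −6. Largo's best response falls — the actions are strategic substitutes.

-6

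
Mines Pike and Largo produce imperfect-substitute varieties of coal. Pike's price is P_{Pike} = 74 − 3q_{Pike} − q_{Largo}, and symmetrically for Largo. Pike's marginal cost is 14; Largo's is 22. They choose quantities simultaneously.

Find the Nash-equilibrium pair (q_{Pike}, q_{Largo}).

Mine Pike's profit: π = q_{Pike}(74 − 3q_{Pike} − q_{Largo}) − 14q_{Pike}.
∂π/∂q_{Pike} = 60 − 6q_{Pike} − q_{Largo} = 0 ⇒ q_{Pike} = 10 − (1/6)q_{Largo}.
Similarly q_{Largo} = 26/3 − (1/6)q_{Pike}.
Substituting the second reaction function into the first: q_{Pike} = 10 − (1/6)(26/3 − (1/6)q_{Pike}), which gives (35/36)q_{Pike} = 77/9 ⇒ q_{Pike} = 8.8.
Then q_{Largo} = 26/3 − (1/6)·8.8 = 7.2.

8.8, 7.2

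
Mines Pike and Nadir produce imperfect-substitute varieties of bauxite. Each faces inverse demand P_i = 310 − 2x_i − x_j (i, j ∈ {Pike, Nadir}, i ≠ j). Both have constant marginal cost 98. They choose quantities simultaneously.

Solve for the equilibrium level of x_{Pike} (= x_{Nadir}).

Mine Pike's profit: π = x_{Pike}(310 − 2x_{Pike} − x_{Nadir}) − 98x_{Pike}.
∂π/∂x_{Pike} = 212 − 4x_{Pike} − x_{Nadir} = 0 ⇒ x_{Pike} = 53 − 0.25x_{Nadir}.
Setting x_{Pike} = x_{Nadir} in the reaction function: x_{Pike} = 53 − 0.25x_{Pike}, so x_{Pike} = 53 / 1.25 = 42.4.

42.4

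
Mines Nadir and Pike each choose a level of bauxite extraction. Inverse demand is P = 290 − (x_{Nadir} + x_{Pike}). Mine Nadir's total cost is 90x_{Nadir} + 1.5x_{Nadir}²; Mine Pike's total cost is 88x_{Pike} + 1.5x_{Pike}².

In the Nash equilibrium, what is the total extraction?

67

Mine Nadir's profit: π = x_{Nadir}(290 − (x_{Nadir} + x_{Pike})) − 90x_{Nadir} − 1.5x_{Nadir}².
∂π/∂x_{Nadir} = 200 − 5x_{Nadir} − x_{Pike} = 0, so x_{Nadir} = 40 − 0.2x_{Pike}.
By the same steps for Pike: x_{Pike} = 40.4 − 0.2x_{Nadir}.
Substituting the second reaction function into the first: x_{Nadir} = 40 − 0.2(40.4 − 0.2x_{Nadir}), which gives 0.96x_{Nadir} = 31.92 ⇒ x_{Nadir} = 33.25.
Then x_{Pike} = 40.4 − 0.2·33.25 = 33.75.
Total extraction: 33.25 + 33.75 = 67.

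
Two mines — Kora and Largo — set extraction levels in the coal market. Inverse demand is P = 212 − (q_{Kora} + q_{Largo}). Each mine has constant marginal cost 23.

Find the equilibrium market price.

86

Mine Kora's profit: π = q_{Kora}(212 − (q_{Kora} + q_{Largo})) − 23q_{Kora}.
∂π/∂q_{Kora} = 189 − 2q_{Kora} − q_{Largo} = 0, so q_{Kora} = 94.5 − 0.5q_{Largo}.
By symmetry q_{Largo} = q_{Kora}; substituting into the reaction function, 1.5q_{Kora} = 94.5 and q_{Kora} = 63.
Equilibrium price: P = 212 − 126 = 86.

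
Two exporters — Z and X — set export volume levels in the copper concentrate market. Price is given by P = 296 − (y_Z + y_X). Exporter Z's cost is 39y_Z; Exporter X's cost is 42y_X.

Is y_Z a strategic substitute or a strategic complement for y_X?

Exporter Z's profit: π = y_Z(296 − (y_Z + y_X)) − 39y_Z.
∂π/∂y_Z = 257 − 2y_Z − y_X = 0, so y_Z = 128.5 − 0.5y_X.
The best-response slope dy_Z/dy_X = −0.5 < 0: the reaction function is downward-sloping, so the choices are strategic substitutes.

strategic substitutes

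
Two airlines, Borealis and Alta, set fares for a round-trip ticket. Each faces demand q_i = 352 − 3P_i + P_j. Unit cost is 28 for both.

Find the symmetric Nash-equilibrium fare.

Borealis's profit: π = (P_{Borealis} − 28)(352 − 3P_{Borealis} + P_{Alta}).
∂π/∂P_{Borealis} = 436 − 6P_{Borealis} + P_{Alta} = 0 ⇒ P_{Borealis} = 218/3 + (1/6)P_{Alta}.
Setting P_{Borealis} = P_{Alta} in the reaction function: P_{Borealis} = 218/3 + (1/6)P_{Borealis}, so P_{Borealis} = (218/3) / (5/6) = 87.2.

87.2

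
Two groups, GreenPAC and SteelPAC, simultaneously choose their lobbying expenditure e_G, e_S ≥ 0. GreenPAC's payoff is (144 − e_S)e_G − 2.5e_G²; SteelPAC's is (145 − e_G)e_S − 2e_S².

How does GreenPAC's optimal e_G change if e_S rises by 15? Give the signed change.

Expanding GreenPAC's payoff: 144e_G − e_Se_G − 2.5e_G².
∂π/∂e_G = 144 − e_S − 5e_G = 0, so e_G = 28.8 − 0.2e_S.
The reaction-function slope is −0.2, so a 15-unit rise in e_S moves e_G by −0.2 × 15 = −3. GreenPAC's best response falls — the actions are strategic substitutes.

-3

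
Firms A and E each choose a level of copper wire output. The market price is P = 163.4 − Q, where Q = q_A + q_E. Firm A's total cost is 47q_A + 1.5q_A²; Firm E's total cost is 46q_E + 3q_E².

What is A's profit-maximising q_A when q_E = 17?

Firm A's profit: π = q_A(163.4 − (q_A + q_E)) − 47q_A − 1.5q_A².
∂π/∂q_A = 116.4 − 5q_A − q_E = 0, so q_A = 23.28 − 0.2q_E.
At q_E = 17: q_A = 23.28 − 0.2·17 = 19.88.

19.88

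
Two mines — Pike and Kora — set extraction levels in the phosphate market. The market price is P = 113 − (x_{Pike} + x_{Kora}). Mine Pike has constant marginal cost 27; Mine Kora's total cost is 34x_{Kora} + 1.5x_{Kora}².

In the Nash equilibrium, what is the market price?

Mine Pike's profit: π = x_{Pike}(113 − (x_{Pike} + x_{Kora})) − 27x_{Pike}.
∂π/∂x_{Pike} = 86 − 2x_{Pike} − x_{Kora} = 0, so x_{Pike} = 43 − 0.5x_{Kora}.
For Kora: ∂π/∂x_{Kora} = 79 − 5x_{Kora} − x_{Pike} = 0 ⇒ x_{Kora} = 15.8 − 0.2x_{Pike}.
Plugging x_{Kora} into Pike's best response: x_{Pike} = 43 − 0.5(15.8 − 0.2x_{Pike}) ⇒ 0.9x_{Pike} = 35.1, so x_{Pike} = 39.
Then x_{Kora} = 15.8 − 0.2·39 = 8.
Equilibrium price: P = 113 − 47 = 66.

66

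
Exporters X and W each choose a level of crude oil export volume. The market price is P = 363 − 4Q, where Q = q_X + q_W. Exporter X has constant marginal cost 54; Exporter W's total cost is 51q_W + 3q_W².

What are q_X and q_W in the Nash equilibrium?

Exporter X's profit: π = q_X(363 − 4(q_X + q_W)) − 54q_X.
∂π/∂q_X = 309 − 8q_X − 4q_W = 0, so q_X = 38.625 − 0.5q_W.
For W: ∂π/∂q_W = 312 − 14q_W − 4q_X = 0 ⇒ q_W = 156/7 − (2/7)q_X.
Solving the two reaction functions simultaneously: (1 − (−0.5)(−2/7))q_X = 38.625 − 0.5·(156/7), so (6/7)q_X = 1539/56 and q_X = 32.0625.
Then q_W = 156/7 − (2/7)·32.0625 = 13.125.

32.0625, 13.125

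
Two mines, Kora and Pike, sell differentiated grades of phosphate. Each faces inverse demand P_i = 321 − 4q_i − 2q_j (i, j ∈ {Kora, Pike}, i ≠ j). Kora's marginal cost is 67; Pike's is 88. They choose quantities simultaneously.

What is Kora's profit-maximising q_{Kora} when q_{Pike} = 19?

27

Mine Kora's profit: π = q_{Kora}(321 − 4q_{Kora} − 2q_{Pike}) − 67q_{Kora}.
∂π/∂q_{Kora} = 254 − 8q_{Kora} − 2q_{Pike} = 0 ⇒ q_{Kora} = 31.75 − 0.25q_{Pike}.
At q_{Pike} = 19: q_{Kora} = 31.75 − 0.25·19 = 27.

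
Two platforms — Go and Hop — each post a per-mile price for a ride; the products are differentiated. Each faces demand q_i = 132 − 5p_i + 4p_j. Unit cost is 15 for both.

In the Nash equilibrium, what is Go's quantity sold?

Go's profit: π = (p_{Go} − 15)(132 − 5p_{Go} + 4p_{Hop}).
∂π/∂p_{Go} = 207 − 10p_{Go} + 4p_{Hop} = 0 ⇒ p_{Go} = 20.7 + 0.4p_{Hop}.
Setting p_{Go} = p_{Hop} in the reaction function: p_{Go} = 20.7 + 0.4p_{Go}, so p_{Go} = 20.7 / 0.6 = 34.5.
q_{Go} = 132 − 5·34.5 + 4·34.5 = 97.5.

97.5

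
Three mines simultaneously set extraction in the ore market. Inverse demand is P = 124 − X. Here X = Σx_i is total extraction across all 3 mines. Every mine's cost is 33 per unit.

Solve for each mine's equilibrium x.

A representative mine's profit is π_i = x_i(124 − X) − 33x_i, with X = x_i + Σ_{j≠i} x_j.
First-order condition: 91 − 2x_i − Σ_{j≠i} x_j = 0.
With identical mines, set every x_j = x: then 91 − 2x − 2x = 0, i.e. x = 91/4 = 22.75.

22.75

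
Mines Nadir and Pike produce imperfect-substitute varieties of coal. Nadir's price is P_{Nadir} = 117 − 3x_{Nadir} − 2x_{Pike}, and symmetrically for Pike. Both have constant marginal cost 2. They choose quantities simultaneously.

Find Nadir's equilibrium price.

45.125

Mine Nadir's profit: π = x_{Nadir}(117 − 3x_{Nadir} − 2x_{Pike}) − 2x_{Nadir}.
∂π/∂x_{Nadir} = 115 − 6x_{Nadir} − 2x_{Pike} = 0 ⇒ x_{Nadir} = 115/6 − (1/3)x_{Pike}.
The game is symmetric, so in equilibrium x_{Pike} = x_{Nadir}: the reaction function gives (4/3)x_{Nadir} = 115/6, hence x_{Nadir} = 14.375.
P_{Nadir} = 117 − 3·14.375 − 2·14.375 = 45.125.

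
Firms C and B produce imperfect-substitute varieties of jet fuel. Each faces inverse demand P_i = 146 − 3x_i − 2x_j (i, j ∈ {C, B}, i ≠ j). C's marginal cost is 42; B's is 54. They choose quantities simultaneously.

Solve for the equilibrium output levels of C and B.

13.75, 10.75

Firm C's profit: π = x_C(146 − 3x_C − 2x_B) − 42x_C.
∂π/∂x_C = 104 − 6x_C − 2x_B = 0 ⇒ x_C = 52/3 − (1/3)x_B.
Similarly x_B = 46/3 − (1/3)x_C.
Plugging x_B into C's best response: x_C = 52/3 − (1/3)(46/3 − (1/3)x_C) ⇒ (8/9)x_C = 110/9, so x_C = 13.75.
Then x_B = 46/3 − (1/3)·13.75 = 10.75.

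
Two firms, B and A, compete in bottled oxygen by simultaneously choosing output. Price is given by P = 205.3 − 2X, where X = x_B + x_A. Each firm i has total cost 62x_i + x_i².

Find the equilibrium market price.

133.65

Firm B's profit: π = x_B(205.3 − 2(x_B + x_A)) − 62x_B − x_B².
∂π/∂x_B = 143.3 − 6x_B − 2x_A = 0, so x_B = 1433/60 − (1/3)x_A.
By symmetry x_A = x_B; substituting into the reaction function, (4/3)x_B = 1433/60 and x_B = 17.9125.
Equilibrium price: P = 205.3 − 2·35.825 = 133.65.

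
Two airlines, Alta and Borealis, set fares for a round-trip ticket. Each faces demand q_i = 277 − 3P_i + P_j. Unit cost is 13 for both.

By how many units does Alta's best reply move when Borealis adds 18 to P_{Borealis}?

Alta's profit: π = (P_{Alta} − 13)(277 − 3P_{Alta} + P_{Borealis}).
∂π/∂P_{Alta} = 316 − 6P_{Alta} + P_{Borealis} = 0 ⇒ P_{Alta} = 158/3 + (1/6)P_{Borealis}.
The reaction-function slope is 1/6, so an 18-unit rise in P_{Borealis} moves P_{Alta} by 1/6 × 18 = 3. Alta's best response rises — the actions are strategic complements.

3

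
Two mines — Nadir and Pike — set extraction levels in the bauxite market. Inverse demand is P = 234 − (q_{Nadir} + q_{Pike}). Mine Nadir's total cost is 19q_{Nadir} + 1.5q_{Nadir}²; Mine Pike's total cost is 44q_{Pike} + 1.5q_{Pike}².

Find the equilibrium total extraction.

Mine Nadir's profit: π = q_{Nadir}(234 − (q_{Nadir} + q_{Pike})) − 19q_{Nadir} − 1.5q_{Nadir}².
∂π/∂q_{Nadir} = 215 − 5q_{Nadir} − q_{Pike} = 0, so q_{Nadir} = 43 − 0.2q_{Pike}.
By the same steps for Pike: q_{Pike} = 38 − 0.2q_{Nadir}.
Plugging q_{Pike} into Nadir's best response: q_{Nadir} = 43 − 0.2(38 − 0.2q_{Nadir}) ⇒ 0.96q_{Nadir} = 35.4, so q_{Nadir} = 36.875.
Then q_{Pike} = 38 − 0.2·36.875 = 30.625.
Total extraction: 36.875 + 30.625 = 67.5.

67.5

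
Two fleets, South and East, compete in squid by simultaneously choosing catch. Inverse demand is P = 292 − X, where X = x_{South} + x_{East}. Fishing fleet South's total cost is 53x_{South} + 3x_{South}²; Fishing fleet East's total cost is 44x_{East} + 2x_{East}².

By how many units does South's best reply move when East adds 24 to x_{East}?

Fishing fleet South's profit: π = x_{South}(292 − (x_{South} + x_{East})) − 53x_{South} − 3x_{South}².
∂π/∂x_{South} = 239 − 8x_{South} − x_{East} = 0, so x_{South} = 29.875 − 0.125x_{East}.
The reaction-function slope is −0.125, so a 24-unit rise in x_{East} moves x_{South} by −0.125 × 24 = −3. South's best response falls — the actions are strategic substitutes.

-3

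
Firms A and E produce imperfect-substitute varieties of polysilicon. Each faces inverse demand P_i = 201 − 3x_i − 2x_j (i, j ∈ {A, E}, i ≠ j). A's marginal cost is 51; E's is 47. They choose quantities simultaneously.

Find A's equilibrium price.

Firm A's profit: π = x_A(201 − 3x_A − 2x_E) − 51x_A.
∂π/∂x_A = 150 − 6x_A − 2x_E = 0 ⇒ x_A = 25 − (1/3)x_E.
Similarly x_E = 77/3 − (1/3)x_A.
Solving the two reaction functions simultaneously: (1 − (−1/3)(−1/3))x_A = 25 − (1/3)·(77/3), so (8/9)x_A = 148/9 and x_A = 18.5.
Then x_E = 77/3 − (1/3)·18.5 = 19.5.
P_A = 201 − 3·18.5 − 2·19.5 = 106.5.

106.5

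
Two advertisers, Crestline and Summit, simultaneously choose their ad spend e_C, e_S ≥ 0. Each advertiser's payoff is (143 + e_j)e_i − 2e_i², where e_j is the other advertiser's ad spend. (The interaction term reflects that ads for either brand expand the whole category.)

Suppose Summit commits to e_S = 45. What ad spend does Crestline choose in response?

47

Crestline's payoff is (143 + e_S)e_C − 2e_C².
∂π/∂e_C = 143 + e_S − 4e_C = 0, so e_C = 35.75 + 0.25e_S.
At e_S = 45: e_C = 35.75 + 0.25·45 = 47.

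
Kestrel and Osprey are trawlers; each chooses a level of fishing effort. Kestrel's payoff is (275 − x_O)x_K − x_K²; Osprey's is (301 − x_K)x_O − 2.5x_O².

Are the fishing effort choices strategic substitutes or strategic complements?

Expanding Kestrel's payoff: 275x_K − x_Ox_K − x_K².
∂π/∂x_K = 275 − x_O − 2x_K = 0, so x_K = 137.5 − 0.5x_O.
The best-response slope dx_K/dx_O = −0.5 < 0: the reaction function is downward-sloping, so the choices are strategic substitutes.

strategic substitutes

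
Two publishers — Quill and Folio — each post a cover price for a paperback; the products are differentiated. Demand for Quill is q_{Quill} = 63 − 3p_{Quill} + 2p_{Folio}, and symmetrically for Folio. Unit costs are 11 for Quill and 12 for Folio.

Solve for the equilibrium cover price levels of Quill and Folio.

24.1875, 24.5625

Quill's profit: π = (p_{Quill} − 11)(63 − 3p_{Quill} + 2p_{Folio}).
∂π/∂p_{Quill} = 96 − 6p_{Quill} + 2p_{Folio} = 0 ⇒ p_{Quill} = 16 + (1/3)p_{Folio}.
Similarly p_{Folio} = 16.5 + (1/3)p_{Quill}.
Solving the two reaction functions simultaneously: (1 − (1/3)(1/3))p_{Quill} = 16 + (1/3)·16.5, so (8/9)p_{Quill} = 21.5 and p_{Quill} = 24.1875.
Then p_{Folio} = 16.5 + (1/3)·24.1875 = 24.5625.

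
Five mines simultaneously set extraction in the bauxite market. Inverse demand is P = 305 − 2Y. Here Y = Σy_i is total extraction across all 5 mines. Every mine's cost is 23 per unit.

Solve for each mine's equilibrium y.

23.5

A representative mine's profit is π_i = y_i(305 − 2Y) − 23y_i, with Y = y_i + Σ_{j≠i} y_j.
First-order condition: 282 − 4y_i − 2Σ_{j≠i} y_j = 0.
With identical mines, set every y_j = y: then 282 − 4y − 8y = 0, i.e. y = 282/12 = 23.5.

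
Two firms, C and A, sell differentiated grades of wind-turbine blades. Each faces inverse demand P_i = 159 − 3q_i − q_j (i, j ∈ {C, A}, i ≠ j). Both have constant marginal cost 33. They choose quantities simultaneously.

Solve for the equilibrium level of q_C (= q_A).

18

Firm C's profit: π = q_C(159 − 3q_C − q_A) − 33q_C.
∂π/∂q_C = 126 − 6q_C − q_A = 0 ⇒ q_C = 21 − (1/6)q_A.
The game is symmetric, so in equilibrium q_A = q_C: the reaction function gives (7/6)q_C = 21, hence q_C = 18.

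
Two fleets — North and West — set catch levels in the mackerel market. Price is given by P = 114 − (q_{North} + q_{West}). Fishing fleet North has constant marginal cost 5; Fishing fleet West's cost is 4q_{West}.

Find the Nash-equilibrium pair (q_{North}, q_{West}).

Fishing fleet North's profit: π = q_{North}(114 − (q_{North} + q_{West})) − 5q_{North}.
∂π/∂q_{North} = 109 − 2q_{North} − q_{West} = 0, so q_{North} = 54.5 − 0.5q_{West}.
By the same steps for West: q_{West} = 55 − 0.5q_{North}.
Substituting the second reaction function into the first: q_{North} = 54.5 − 0.5(55 − 0.5q_{North}), which gives 0.75q_{North} = 27 ⇒ q_{North} = 36.
Then q_{West} = 55 − 0.5·36 = 37.

36, 37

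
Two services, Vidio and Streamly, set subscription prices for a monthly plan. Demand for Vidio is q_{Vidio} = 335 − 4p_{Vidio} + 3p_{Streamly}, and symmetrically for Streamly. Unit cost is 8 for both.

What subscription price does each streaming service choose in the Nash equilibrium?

Vidio's profit: π = (p_{Vidio} − 8)(335 − 4p_{Vidio} + 3p_{Streamly}).
∂π/∂p_{Vidio} = 367 − 8p_{Vidio} + 3p_{Streamly} = 0 ⇒ p_{Vidio} = 45.875 + 0.375p_{Streamly}.
By symmetry p_{Streamly} = p_{Vidio}; substituting into the reaction function, 0.625p_{Vidio} = 45.875 and p_{Vidio} = 73.4.

73.4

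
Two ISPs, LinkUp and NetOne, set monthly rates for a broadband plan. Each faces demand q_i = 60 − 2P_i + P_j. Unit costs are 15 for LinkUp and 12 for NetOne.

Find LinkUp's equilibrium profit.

LinkUp's profit: π = (P_{LinkUp} − 15)(60 − 2P_{LinkUp} + P_{NetOne}).
∂π/∂P_{LinkUp} = 90 − 4P_{LinkUp} + P_{NetOne} = 0 ⇒ P_{LinkUp} = 22.5 + 0.25P_{NetOne}.
Similarly P_{NetOne} = 21 + 0.25P_{LinkUp}.
Plugging P_{NetOne} into LinkUp's best response: P_{LinkUp} = 22.5 + 0.25(21 + 0.25P_{LinkUp}) ⇒ 0.9375P_{LinkUp} = 27.75, so P_{LinkUp} = 29.6.
Then P_{NetOne} = 21 + 0.25·29.6 = 28.4.
q_{LinkUp} = 60 − 2·29.6 + 28.4 = 29.2.
Profit = (29.6 − 15)·29.2 = 426.32.

426.32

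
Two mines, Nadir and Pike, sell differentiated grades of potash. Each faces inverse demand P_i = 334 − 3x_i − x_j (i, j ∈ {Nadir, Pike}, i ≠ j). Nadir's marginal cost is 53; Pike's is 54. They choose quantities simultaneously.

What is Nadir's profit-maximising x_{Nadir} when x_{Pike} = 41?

40

Mine Nadir's profit: π = x_{Nadir}(334 − 3x_{Nadir} − x_{Pike}) − 53x_{Nadir}.
∂π/∂x_{Nadir} = 281 − 6x_{Nadir} − x_{Pike} = 0 ⇒ x_{Nadir} = 281/6 − (1/6)x_{Pike}.
At x_{Pike} = 41: x_{Nadir} = 281/6 − (1/6)·41 = 40.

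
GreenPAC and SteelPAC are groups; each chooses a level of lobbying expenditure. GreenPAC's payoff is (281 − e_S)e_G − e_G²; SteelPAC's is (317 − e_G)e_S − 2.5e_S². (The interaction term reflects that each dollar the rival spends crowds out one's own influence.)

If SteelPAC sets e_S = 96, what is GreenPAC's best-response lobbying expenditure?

92.5

Expanding GreenPAC's payoff: 281e_G − e_Se_G − e_G².
∂π/∂e_G = 281 − e_S − 2e_G = 0, so e_G = 140.5 − 0.5e_S.
At e_S = 96: e_G = 140.5 − 0.5·96 = 92.5.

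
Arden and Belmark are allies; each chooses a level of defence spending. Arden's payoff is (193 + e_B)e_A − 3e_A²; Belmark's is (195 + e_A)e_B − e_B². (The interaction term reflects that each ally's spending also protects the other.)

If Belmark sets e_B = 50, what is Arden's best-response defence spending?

Expanding Arden's payoff: 193e_A + e_Be_A − 3e_A².
∂π/∂e_A = 193 + e_B − 6e_A = 0, so e_A = 193/6 + (1/6)e_B.
At e_B = 50: e_A = 193/6 + (1/6)·50 = 40.5.

40.5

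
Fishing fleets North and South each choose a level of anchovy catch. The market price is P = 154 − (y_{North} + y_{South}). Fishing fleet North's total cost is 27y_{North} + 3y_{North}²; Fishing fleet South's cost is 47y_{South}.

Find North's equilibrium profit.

Fishing fleet North's profit: π = y_{North}(154 − (y_{North} + y_{South})) − 27y_{North} − 3y_{North}².
∂π/∂y_{North} = 127 − 8y_{North} − y_{South} = 0, so y_{North} = 15.875 − 0.125y_{South}.
For South: ∂π/∂y_{South} = 107 − 2y_{South} − y_{North} = 0 ⇒ y_{South} = 53.5 − 0.5y_{North}.
Plugging y_{South} into North's best response: y_{North} = 15.875 − 0.125(53.5 − 0.5y_{North}) ⇒ 0.9375y_{North} = 9.1875, so y_{North} = 9.8.
Then y_{South} = 53.5 − 0.5·9.8 = 48.6.
Price P = 154 − 58.4 = 95.6.
North's profit: (95.6 − 27)·9.8 − 3(9.8)² = 384.16.

384.16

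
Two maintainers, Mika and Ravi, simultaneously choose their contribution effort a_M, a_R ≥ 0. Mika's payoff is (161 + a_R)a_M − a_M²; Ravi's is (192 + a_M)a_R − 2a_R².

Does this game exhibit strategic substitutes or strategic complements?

strategic complements

Expanding Mika's payoff: 161a_M + a_Ra_M − a_M².
∂π/∂a_M = 161 + a_R − 2a_M = 0, so a_M = 80.5 + 0.5a_R.
The best-response slope da_M/da_R = 0.5 > 0: the reaction function is upward-sloping, so the choices are strategic complements.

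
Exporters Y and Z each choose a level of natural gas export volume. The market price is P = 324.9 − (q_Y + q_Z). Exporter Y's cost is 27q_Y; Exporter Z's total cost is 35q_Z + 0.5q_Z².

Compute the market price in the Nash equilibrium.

Exporter Y's profit: π = q_Y(324.9 − (q_Y + q_Z)) − 27q_Y.
∂π/∂q_Y = 297.9 − 2q_Y − q_Z = 0, so q_Y = 148.95 − 0.5q_Z.
For Z: ∂π/∂q_Z = 289.9 − 3q_Z − q_Y = 0 ⇒ q_Z = 2899/30 − (1/3)q_Y.
Solving the two reaction functions simultaneously: (1 − (−0.5)(−1/3))q_Y = 148.95 − 0.5·(2899/30), so (5/6)q_Y = 3019/30 and q_Y = 120.76.
Then q_Z = 2899/30 − (1/3)·120.76 = 56.38.
Equilibrium price: P = 324.9 − 177.14 = 147.76.

147.76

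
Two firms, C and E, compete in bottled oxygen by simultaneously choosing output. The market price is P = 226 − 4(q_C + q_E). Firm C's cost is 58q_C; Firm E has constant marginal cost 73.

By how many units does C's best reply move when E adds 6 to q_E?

-3

Firm C's profit: π = q_C(226 − 4(q_C + q_E)) − 58q_C.
∂π/∂q_C = 168 − 8q_C − 4q_E = 0, so q_C = 21 − 0.5q_E.
The reaction-function slope is −0.5, so a 6-unit rise in q_E moves q_C by −0.5 × 6 = −3. C's best response falls — the actions are strategic substitutes.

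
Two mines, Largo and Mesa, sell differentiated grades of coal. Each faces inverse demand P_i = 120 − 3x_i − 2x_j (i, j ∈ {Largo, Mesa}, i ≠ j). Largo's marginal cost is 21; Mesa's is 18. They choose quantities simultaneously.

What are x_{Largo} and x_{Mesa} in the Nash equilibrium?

Mine Largo's profit: π = x_{Largo}(120 − 3x_{Largo} − 2x_{Mesa}) − 21x_{Largo}.
∂π/∂x_{Largo} = 99 − 6x_{Largo} − 2x_{Mesa} = 0 ⇒ x_{Largo} = 16.5 − (1/3)x_{Mesa}.
Similarly x_{Mesa} = 17 − (1/3)x_{Largo}.
Substituting the second reaction function into the first: x_{Largo} = 16.5 − (1/3)(17 − (1/3)x_{Largo}), which gives (8/9)x_{Largo} = 65/6 ⇒ x_{Largo} = 12.1875.
Then x_{Mesa} = 17 − (1/3)·12.1875 = 12.9375.

12.1875, 12.9375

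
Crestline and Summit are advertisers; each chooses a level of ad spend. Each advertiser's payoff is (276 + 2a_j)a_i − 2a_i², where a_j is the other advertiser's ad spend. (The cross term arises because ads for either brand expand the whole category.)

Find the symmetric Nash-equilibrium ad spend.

138

Crestline's payoff is (276 + 2a_S)a_C − 2a_C².
∂π/∂a_C = 276 + 2a_S − 4a_C = 0, so a_C = 69 + 0.5a_S.
Setting a_C = a_S in the reaction function: a_C = 69 + 0.5a_C, so a_C = 69 / 0.5 = 138.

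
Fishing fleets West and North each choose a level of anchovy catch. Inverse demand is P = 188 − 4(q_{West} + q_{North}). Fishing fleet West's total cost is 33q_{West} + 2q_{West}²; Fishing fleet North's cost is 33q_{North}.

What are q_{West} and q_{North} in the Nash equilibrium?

7.75, 15.5

Fishing fleet West's profit: π = q_{West}(188 − 4(q_{West} + q_{North})) − 33q_{West} − 2q_{West}².
∂π/∂q_{West} = 155 − 12q_{West} − 4q_{North} = 0, so q_{West} = 155/12 − (1/3)q_{North}.
For North: ∂π/∂q_{North} = 155 − 8q_{North} − 4q_{West} = 0 ⇒ q_{North} = 19.375 − 0.5q_{West}.
Plugging q_{North} into West's best response: q_{West} = 155/12 − (1/3)(19.375 − 0.5q_{West}) ⇒ (5/6)q_{West} = 155/24, so q_{West} = 7.75.
Then q_{North} = 19.375 − 0.5·7.75 = 15.5.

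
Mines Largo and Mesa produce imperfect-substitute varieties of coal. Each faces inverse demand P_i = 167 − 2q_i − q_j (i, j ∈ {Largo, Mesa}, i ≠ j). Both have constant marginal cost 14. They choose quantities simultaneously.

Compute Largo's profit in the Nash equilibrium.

Mine Largo's profit: π = q_{Largo}(167 − 2q_{Largo} − q_{Mesa}) − 14q_{Largo}.
∂π/∂q_{Largo} = 153 − 4q_{Largo} − q_{Mesa} = 0 ⇒ q_{Largo} = 38.25 − 0.25q_{Mesa}.
Setting q_{Largo} = q_{Mesa} in the reaction function: q_{Largo} = 38.25 − 0.25q_{Largo}, so q_{Largo} = 38.25 / 1.25 = 30.6.
P_{Largo} = 167 − 2·30.6 − 30.6 = 75.2.
Profit = (75.2 − 14)·30.6 = 1872.72.

1872.72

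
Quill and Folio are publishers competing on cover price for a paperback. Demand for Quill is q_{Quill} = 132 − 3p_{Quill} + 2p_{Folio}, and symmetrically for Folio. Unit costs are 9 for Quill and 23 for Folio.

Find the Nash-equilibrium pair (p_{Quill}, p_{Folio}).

Quill's profit: π = (p_{Quill} − 9)(132 − 3p_{Quill} + 2p_{Folio}).
∂π/∂p_{Quill} = 159 − 6p_{Quill} + 2p_{Folio} = 0 ⇒ p_{Quill} = 26.5 + (1/3)p_{Folio}.
Similarly p_{Folio} = 33.5 + (1/3)p_{Quill}.
Solving the two reaction functions simultaneously: (1 − (1/3)(1/3))p_{Quill} = 26.5 + (1/3)·33.5, so (8/9)p_{Quill} = 113/3 and p_{Quill} = 42.375.
Then p_{Folio} = 33.5 + (1/3)·42.375 = 47.625.

42.375, 47.625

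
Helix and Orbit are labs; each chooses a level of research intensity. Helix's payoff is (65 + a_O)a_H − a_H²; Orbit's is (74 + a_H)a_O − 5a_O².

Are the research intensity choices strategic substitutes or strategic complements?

strategic complements

Expanding Helix's payoff: 65a_H + a_Oa_H − a_H².
∂π/∂a_H = 65 + a_O − 2a_H = 0, so a_H = 32.5 + 0.5a_O.
The best-response slope da_H/da_O = 0.5 > 0: the reaction function is upward-sloping, so the choices are strategic complements.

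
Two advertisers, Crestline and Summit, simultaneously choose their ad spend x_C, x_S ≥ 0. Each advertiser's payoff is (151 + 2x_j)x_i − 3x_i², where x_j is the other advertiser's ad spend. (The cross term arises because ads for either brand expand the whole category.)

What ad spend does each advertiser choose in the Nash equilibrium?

37.75

Crestline's payoff is (151 + 2x_S)x_C − 3x_C².
∂π/∂x_C = 151 + 2x_S − 6x_C = 0, so x_C = 151/6 + (1/3)x_S.
Setting x_C = x_S in the reaction function: x_C = 151/6 + (1/3)x_C, so x_C = (151/6) / (2/3) = 37.75.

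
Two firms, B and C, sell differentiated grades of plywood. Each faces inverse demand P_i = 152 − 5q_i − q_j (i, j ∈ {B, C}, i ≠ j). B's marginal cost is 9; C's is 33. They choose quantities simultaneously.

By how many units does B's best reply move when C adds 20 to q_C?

-2

Firm B's profit: π = q_B(152 − 5q_B − q_C) − 9q_B.
∂π/∂q_B = 143 − 10q_B − q_C = 0 ⇒ q_B = 14.3 − 0.1q_C.
The reaction-function slope is −0.1, so a 20-unit rise in q_C moves q_B by −0.1 × 20 = −2. B's best response falls — the actions are strategic substitutes.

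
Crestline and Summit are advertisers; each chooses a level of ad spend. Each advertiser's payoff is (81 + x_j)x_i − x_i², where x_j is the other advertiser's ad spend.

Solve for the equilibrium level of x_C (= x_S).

81

Crestline's payoff is (81 + x_S)x_C − x_C².
∂π/∂x_C = 81 + x_S − 2x_C = 0, so x_C = 40.5 + 0.5x_S.
Setting x_C = x_S in the reaction function: x_C = 40.5 + 0.5x_C, so x_C = 40.5 / 0.5 = 81.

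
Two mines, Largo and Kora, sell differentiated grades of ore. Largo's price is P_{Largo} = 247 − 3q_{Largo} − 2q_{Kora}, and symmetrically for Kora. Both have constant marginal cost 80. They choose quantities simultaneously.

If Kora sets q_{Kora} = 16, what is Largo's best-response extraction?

22.5

Mine Largo's profit: π = q_{Largo}(247 − 3q_{Largo} − 2q_{Kora}) − 80q_{Largo}.
∂π/∂q_{Largo} = 167 − 6q_{Largo} − 2q_{Kora} = 0 ⇒ q_{Largo} = 167/6 − (1/3)q_{Kora}.
At q_{Kora} = 16: q_{Largo} = 167/6 − (1/3)·16 = 22.5.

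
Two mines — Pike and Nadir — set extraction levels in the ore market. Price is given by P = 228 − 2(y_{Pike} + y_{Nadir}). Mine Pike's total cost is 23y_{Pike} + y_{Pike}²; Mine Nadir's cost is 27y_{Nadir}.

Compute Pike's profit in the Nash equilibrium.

Mine Pike's profit: π = y_{Pike}(228 − 2(y_{Pike} + y_{Nadir})) − 23y_{Pike} − y_{Pike}².
∂π/∂y_{Pike} = 205 − 6y_{Pike} − 2y_{Nadir} = 0, so y_{Pike} = 205/6 − (1/3)y_{Nadir}.
For Nadir: ∂π/∂y_{Nadir} = 201 − 4y_{Nadir} − 2y_{Pike} = 0 ⇒ y_{Nadir} = 50.25 − 0.5y_{Pike}.
Plugging y_{Nadir} into Pike's best response: y_{Pike} = 205/6 − (1/3)(50.25 − 0.5y_{Pike}) ⇒ (5/6)y_{Pike} = 209/12, so y_{Pike} = 20.9.
Then y_{Nadir} = 50.25 − 0.5·20.9 = 39.8.
Price P = 228 − 2·60.7 = 106.6.
Pike's profit: (106.6 − 23)·20.9 − (20.9)² = 1310.43.

1310.43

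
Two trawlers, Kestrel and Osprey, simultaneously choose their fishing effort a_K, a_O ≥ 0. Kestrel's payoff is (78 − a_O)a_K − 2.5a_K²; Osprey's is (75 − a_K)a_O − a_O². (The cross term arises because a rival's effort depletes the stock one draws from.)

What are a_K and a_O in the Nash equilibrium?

Expanding Kestrel's payoff: 78a_K − a_Oa_K − 2.5a_K².
∂π/∂a_K = 78 − a_O − 5a_K = 0, so a_K = 15.6 − 0.2a_O.
Likewise for Osprey: a_O = 37.5 − 0.5a_K.
Substituting the second reaction function into the first: a_K = 15.6 − 0.2(37.5 − 0.5a_K), which gives 0.9a_K = 8.1 ⇒ a_K = 9.
Then a_O = 37.5 − 0.5·9 = 33.

9, 33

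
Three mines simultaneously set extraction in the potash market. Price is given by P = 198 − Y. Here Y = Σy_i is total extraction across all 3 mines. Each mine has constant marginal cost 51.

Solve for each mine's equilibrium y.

36.75

A representative mine's profit is π_i = y_i(198 − Y) − 51y_i, with Y = y_i + Σ_{j≠i} y_j.
First-order condition: 147 − 2y_i − Σ_{j≠i} y_j = 0.
Imposing symmetry (y_j = y for all j) turns Σ_{j≠i} y_j into 2y, so 147 = 4y and y = 36.75.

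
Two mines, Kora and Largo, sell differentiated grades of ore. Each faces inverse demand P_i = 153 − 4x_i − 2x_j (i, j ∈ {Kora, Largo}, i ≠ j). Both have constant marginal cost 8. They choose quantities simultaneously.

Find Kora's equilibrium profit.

841

Mine Kora's profit: π = x_{Kora}(153 − 4x_{Kora} − 2x_{Largo}) − 8x_{Kora}.
∂π/∂x_{Kora} = 145 − 8x_{Kora} − 2x_{Largo} = 0 ⇒ x_{Kora} = 18.125 − 0.25x_{Largo}.
The game is symmetric, so in equilibrium x_{Largo} = x_{Kora}: the reaction function gives 1.25x_{Kora} = 18.125, hence x_{Kora} = 14.5.
P_{Kora} = 153 − 4·14.5 − 2·14.5 = 66.
Profit = (66 − 8)·14.5 = 841.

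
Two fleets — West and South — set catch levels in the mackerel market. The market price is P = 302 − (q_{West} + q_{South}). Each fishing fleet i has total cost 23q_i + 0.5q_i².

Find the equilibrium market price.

Fishing fleet West's profit: π = q_{West}(302 − (q_{West} + q_{South})) − 23q_{West} − 0.5q_{West}².
∂π/∂q_{West} = 279 − 3q_{West} − q_{South} = 0, so q_{West} = 93 − (1/3)q_{South}.
By symmetry q_{South} = q_{West}; substituting into the reaction function, (4/3)q_{West} = 93 and q_{West} = 69.75.
Equilibrium price: P = 302 − 139.5 = 162.5.

162.5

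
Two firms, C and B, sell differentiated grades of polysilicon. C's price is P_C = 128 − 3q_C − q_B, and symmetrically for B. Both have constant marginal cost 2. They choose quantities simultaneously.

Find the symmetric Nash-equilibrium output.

18

Firm C's profit: π = q_C(128 − 3q_C − q_B) − 2q_C.
∂π/∂q_C = 126 − 6q_C − q_B = 0 ⇒ q_C = 21 − (1/6)q_B.
By symmetry q_B = q_C; substituting into the reaction function, (7/6)q_C = 21 and q_C = 18.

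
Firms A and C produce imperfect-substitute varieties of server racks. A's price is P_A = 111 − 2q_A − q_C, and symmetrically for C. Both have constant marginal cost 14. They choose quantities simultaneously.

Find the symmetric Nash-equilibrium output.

Firm A's profit: π = q_A(111 − 2q_A − q_C) − 14q_A.
∂π/∂q_A = 97 − 4q_A − q_C = 0 ⇒ q_A = 24.25 − 0.25q_C.
Setting q_A = q_C in the reaction function: q_A = 24.25 − 0.25q_A, so q_A = 24.25 / 1.25 = 19.4.

19.4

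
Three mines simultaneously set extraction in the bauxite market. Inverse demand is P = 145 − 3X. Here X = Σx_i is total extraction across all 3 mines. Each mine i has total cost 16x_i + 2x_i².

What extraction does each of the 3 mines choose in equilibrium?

A representative mine's profit is π_i = x_i(145 − 3X) − 16x_i − 2x_i², with X = x_i + Σ_{j≠i} x_j.
First-order condition: 129 − 10x_i − 3Σ_{j≠i} x_j = 0.
In a symmetric equilibrium every mine chooses the same x, so Σ_{j≠i} x_j = 2x. The condition becomes 129 − 16x = 0, giving x = 129/16 = 8.0625.

8.0625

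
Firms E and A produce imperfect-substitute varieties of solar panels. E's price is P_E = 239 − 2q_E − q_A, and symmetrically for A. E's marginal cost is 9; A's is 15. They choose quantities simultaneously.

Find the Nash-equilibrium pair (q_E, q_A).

46.4, 44.4

Firm E's profit: π = q_E(239 − 2q_E − q_A) − 9q_E.
∂π/∂q_E = 230 − 4q_E − q_A = 0 ⇒ q_E = 57.5 − 0.25q_A.
Similarly q_A = 56 − 0.25q_E.
Substituting the second reaction function into the first: q_E = 57.5 − 0.25(56 − 0.25q_E), which gives 0.9375q_E = 43.5 ⇒ q_E = 46.4.
Then q_A = 56 − 0.25·46.4 = 44.4.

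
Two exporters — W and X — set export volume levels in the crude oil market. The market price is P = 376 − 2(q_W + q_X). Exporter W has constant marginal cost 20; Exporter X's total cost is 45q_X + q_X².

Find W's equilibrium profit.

Exporter W's profit: π = q_W(376 − 2(q_W + q_X)) − 20q_W.
∂π/∂q_W = 356 − 4q_W − 2q_X = 0, so q_W = 89 − 0.5q_X.
For X: ∂π/∂q_X = 331 − 6q_X − 2q_W = 0 ⇒ q_X = 331/6 − (1/3)q_W.
Plugging q_X into W's best response: q_W = 89 − 0.5(331/6 − (1/3)q_W) ⇒ (5/6)q_W = 737/12, so q_W = 73.7.
Then q_X = 331/6 − (1/3)·73.7 = 30.6.
Price P = 376 − 2·104.3 = 167.4.
W's profit: (167.4 − 20)·73.7 = 10863.38.

10863.38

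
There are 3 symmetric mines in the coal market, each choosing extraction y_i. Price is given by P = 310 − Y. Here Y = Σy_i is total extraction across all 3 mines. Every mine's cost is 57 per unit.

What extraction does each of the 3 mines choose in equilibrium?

A representative mine's profit is π_i = y_i(310 − Y) − 57y_i, with Y = y_i + Σ_{j≠i} y_j.
First-order condition: 253 − 2y_i − Σ_{j≠i} y_j = 0.
With identical mines, set every y_j = y: then 253 − 2y − 2y = 0, i.e. y = 253/4 = 63.25.

63.25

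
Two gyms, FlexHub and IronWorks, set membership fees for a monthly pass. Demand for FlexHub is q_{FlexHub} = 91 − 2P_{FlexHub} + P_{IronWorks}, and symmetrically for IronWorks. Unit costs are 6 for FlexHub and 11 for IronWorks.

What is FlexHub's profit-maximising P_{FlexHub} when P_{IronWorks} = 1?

FlexHub's profit: π = (P_{FlexHub} − 6)(91 − 2P_{FlexHub} + P_{IronWorks}).
∂π/∂P_{FlexHub} = 103 − 4P_{FlexHub} + P_{IronWorks} = 0 ⇒ P_{FlexHub} = 25.75 + 0.25P_{IronWorks}.
At P_{IronWorks} = 1: P_{FlexHub} = 25.75 + 0.25·1 = 26.

26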